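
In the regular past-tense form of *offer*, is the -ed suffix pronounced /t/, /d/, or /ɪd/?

The stem *offer* ends in a voiced sound other than /d/.
The -ed suffix is realized as /ɪd/ after /t, d/; as /t/ after other voiceless consonants; and as /d/ after other voiced sounds.
So -ed on *offer* is pronounced /d/.

/d/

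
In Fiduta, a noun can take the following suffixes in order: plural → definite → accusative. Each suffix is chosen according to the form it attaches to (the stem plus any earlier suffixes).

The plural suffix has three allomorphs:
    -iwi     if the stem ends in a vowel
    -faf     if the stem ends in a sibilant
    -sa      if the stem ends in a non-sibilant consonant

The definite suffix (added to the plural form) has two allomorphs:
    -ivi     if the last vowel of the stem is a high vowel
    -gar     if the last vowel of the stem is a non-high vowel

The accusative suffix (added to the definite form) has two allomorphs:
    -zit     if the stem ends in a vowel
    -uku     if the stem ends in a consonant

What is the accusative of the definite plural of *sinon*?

The final sound of *sinon* is /n/, which is a non-sibilant consonant, so the plural suffix is -sa, giving *sinonsa*.
The plural form *sinonsa* — last vowel /a/ (a non-high vowel) → -gar → *sinonsagar*.
The final sound of the definite form *sinonsagar* is /r/, which is a consonant, so the accusative suffix is -uku, giving *sinonsagaruku*.

sinonsagaruku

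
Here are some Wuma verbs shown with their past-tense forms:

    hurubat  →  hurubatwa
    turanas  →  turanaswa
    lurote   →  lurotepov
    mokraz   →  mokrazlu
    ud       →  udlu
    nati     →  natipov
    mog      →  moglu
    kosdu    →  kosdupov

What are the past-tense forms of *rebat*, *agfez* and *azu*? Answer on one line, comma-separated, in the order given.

The alternation tracks the final sound of the stem — -wa when the stem ends in a voiceless consonant (*hurubat*, *turanas*); -lu when the stem ends in a voiced consonant (*mokraz*, *ud*, *mog*); -pov when the stem ends in a vowel (*lurote*, *nati*, *kosdu*).
The final sound of *rebat* is /t/, which is a voiceless consonant, so the suffix is -wa, giving *rebatwa*.
*agfez* — final sound /z/ (a voiced consonant) → -lu → *agfezlu*.
*azu* — final sound /u/ (a vowel) → -pov → *azupov*.

rebatwa, agfezlu, azupov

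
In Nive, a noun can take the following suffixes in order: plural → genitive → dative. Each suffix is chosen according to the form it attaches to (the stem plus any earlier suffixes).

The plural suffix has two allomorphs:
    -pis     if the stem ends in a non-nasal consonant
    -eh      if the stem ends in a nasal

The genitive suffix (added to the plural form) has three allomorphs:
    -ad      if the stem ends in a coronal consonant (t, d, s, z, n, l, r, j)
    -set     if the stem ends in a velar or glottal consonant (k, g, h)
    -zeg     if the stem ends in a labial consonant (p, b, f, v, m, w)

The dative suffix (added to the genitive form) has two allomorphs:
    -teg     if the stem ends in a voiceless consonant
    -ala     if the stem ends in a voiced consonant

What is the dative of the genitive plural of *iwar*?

The final consonant of *iwar* is /r/, which is non-nasal, so the plural suffix is -pis, giving *iwarpis*.
The plural form *iwarpis* — final consonant /s/ (coronal) → -ad → *iwarpisad*.
The genitive form *iwarpisad*: final consonant = /d/, voiced → -ala → *iwarpisadala*.

iwarpisadala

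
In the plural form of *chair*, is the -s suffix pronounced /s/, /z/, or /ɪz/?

The stem *chair* ends in a voiced non-sibilant sound.
The plural suffix surfaces as /ɪz/ after sibilants, /s/ after other voiceless consonants, and /z/ after other voiced sounds.
So the plural -s on *chair* is pronounced /z/.

/z/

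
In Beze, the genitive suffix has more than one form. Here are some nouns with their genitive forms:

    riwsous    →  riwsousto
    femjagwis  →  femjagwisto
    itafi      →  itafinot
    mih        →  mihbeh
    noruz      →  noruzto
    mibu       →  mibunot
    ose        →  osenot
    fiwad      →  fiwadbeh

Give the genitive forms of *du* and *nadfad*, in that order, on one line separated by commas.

Looking at the final sound of each stem: -to when the stem ends in a sibilant (*riwsous*, *femjagwis*, *noruz*); -beh when the stem ends in a non-sibilant consonant (*mih*, *fiwad*); -not when the stem ends in a vowel (*itafi*, *mibu*, *ose*).
The final sound of *du* is /u/, which is a vowel, so the suffix is -not, giving *dunot*.
*nadfad*: final sound = /d/, a non-sibilant consonant → -beh → *nadfadbeh*.

dunot, nadfadbeh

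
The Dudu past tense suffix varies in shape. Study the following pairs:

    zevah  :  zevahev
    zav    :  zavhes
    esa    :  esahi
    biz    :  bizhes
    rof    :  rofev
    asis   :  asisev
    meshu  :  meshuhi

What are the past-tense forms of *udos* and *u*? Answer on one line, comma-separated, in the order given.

The alternation tracks the final sound of the stem — -ev when the stem ends in a voiceless consonant (*zevah*, *rof*, *asis*); -hes when the stem ends in a voiced consonant (*zav*, *biz*); -hi when the stem ends in a vowel (*esa*, *meshu*).
*udos* — final sound /s/ (a voiceless consonant) → -ev → *udosev*.
*u*: final sound = /u/, a vowel → -hi → *uhi*.

udosev, uhi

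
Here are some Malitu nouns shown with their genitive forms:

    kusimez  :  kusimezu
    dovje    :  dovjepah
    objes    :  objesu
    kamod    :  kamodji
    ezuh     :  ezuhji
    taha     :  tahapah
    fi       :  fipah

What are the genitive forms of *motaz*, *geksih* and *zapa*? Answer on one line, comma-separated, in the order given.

The suffix is conditioned by the final sound: -u when the stem ends in a sibilant (*kusimez*, *objes*); -ji when the stem ends in a non-sibilant consonant (*kamod*, *ezuh*); -pah when the stem ends in a vowel (*dovje*, *taha*, *fi*).
*motaz* — final sound /z/ (a sibilant) → -u → *motazu*.
The final sound of *geksih* is /h/, which is a non-sibilant consonant, so the suffix is -ji, giving *geksihji*.
*zapa*: final sound = /a/, a vowel → -pah → *zapapah*.

motazu, geksihji, zapapah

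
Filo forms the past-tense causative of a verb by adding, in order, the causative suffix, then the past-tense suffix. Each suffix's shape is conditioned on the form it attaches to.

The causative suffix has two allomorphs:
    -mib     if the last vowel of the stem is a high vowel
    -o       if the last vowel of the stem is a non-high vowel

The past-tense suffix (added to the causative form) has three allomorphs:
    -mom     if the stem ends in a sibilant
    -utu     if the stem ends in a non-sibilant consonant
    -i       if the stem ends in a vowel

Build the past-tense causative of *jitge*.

jitgeoi

*jitge*: last vowel = /e/, a non-high vowel → -o → *jitgeo*.
The final sound of the causative form *jitgeo* is /o/, which is a vowel, so the past-tense suffix is -i, giving *jitgeoi*.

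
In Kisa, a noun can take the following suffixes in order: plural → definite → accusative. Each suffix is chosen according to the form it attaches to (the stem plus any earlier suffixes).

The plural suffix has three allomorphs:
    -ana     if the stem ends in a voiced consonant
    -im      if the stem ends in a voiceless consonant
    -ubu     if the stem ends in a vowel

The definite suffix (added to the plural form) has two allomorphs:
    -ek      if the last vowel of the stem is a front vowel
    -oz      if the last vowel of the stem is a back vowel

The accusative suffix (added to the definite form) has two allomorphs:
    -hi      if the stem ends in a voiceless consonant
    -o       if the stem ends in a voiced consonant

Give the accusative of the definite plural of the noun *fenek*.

fenekimekhi

Since the final sound of *fenek* is /k/ (a voiceless consonant), it takes -im, giving *fenekim*.
The last vowel of the plural form *fenekim* is /i/, which is a front vowel, so the definite suffix is -ek, giving *fenekimek*.
The definite form *fenekimek* — final consonant /k/ (voiceless) → -hi → *fenekimekhi*.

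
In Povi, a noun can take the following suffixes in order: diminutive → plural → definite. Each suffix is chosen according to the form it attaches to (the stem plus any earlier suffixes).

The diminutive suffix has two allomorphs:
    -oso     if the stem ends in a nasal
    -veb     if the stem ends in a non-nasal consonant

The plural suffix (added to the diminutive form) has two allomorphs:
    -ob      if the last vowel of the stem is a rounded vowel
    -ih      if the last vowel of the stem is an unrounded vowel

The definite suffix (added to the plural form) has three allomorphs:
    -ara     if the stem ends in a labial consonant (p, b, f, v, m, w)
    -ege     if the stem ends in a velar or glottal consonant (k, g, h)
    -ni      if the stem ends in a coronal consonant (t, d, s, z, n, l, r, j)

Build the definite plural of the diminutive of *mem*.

memosoobara

*mem*: final consonant = /m/, a nasal → -oso → *memoso*.
Since the last vowel of the diminutive form *memoso* is /o/ (a rounded vowel), it takes -ob, giving *memosoob*.
The final consonant of the plural form *memosoob* is /b/, which is labial, so the definite suffix is -ara, giving *memosoobara*.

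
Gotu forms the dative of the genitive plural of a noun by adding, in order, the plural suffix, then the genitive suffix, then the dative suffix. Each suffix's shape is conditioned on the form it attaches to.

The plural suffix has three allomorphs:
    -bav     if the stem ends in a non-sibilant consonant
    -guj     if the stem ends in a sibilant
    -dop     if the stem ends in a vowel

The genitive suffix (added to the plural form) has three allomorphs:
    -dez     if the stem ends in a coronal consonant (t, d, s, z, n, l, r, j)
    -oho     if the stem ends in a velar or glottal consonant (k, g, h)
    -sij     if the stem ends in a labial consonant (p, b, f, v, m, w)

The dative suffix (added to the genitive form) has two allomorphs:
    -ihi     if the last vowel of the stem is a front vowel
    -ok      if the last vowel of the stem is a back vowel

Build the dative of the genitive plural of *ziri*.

The final sound of *ziri* is /i/, which is a vowel, so the plural suffix is -dop, giving *ziridop*.
The plural form *ziridop*: final consonant = /p/, labial → -sij → *ziridopsij*.
The genitive form *ziridopsij*: last vowel = /i/, a front vowel → -ihi → *ziridopsijihi*.

ziridopsijihi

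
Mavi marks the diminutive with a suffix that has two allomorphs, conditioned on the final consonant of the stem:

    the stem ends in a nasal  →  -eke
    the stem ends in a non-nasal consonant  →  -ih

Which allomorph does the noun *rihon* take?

-eke

*rihon* — final consonant /n/ (a nasal) → -eke.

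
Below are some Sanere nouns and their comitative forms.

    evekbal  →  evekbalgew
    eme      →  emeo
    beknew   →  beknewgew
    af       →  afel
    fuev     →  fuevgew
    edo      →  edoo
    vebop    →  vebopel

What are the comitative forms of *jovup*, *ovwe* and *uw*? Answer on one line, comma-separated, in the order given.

jovupel, ovweo, uwgew

The suffix is conditioned by the final sound: -el when the stem ends in a voiceless consonant (*af*, *vebop*); -gew when the stem ends in a voiced consonant (*evekbal*, *beknew*, *fuev*); -o when the stem ends in a vowel (*eme*, *edo*).
*jovup* — final sound /p/ (a voiceless consonant) → -el → *jovupel*.
*ovwe* — final sound /e/ (a vowel) → -o → *ovweo*.
*uw* — final sound /w/ (a voiced consonant) → -gew → *uwgew*.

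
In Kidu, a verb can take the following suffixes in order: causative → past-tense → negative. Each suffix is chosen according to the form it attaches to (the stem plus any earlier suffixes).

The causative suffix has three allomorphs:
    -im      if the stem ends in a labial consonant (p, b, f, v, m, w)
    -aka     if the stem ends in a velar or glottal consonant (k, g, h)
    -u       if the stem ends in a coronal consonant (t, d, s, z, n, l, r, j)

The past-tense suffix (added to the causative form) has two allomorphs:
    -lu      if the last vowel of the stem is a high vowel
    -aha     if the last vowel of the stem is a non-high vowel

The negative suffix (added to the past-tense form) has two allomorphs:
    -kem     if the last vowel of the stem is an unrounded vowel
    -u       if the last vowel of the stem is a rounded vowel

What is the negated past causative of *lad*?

laduluu

The final consonant of *lad* is /d/, which is coronal, so the causative suffix is -u, giving *ladu*.
The causative form *ladu*: last vowel = /u/, a high vowel → -lu → *ladulu*.
The last vowel of the past-tense form *ladulu* is /u/, which is a rounded vowel, so the negative suffix is -u, giving *laduluu*.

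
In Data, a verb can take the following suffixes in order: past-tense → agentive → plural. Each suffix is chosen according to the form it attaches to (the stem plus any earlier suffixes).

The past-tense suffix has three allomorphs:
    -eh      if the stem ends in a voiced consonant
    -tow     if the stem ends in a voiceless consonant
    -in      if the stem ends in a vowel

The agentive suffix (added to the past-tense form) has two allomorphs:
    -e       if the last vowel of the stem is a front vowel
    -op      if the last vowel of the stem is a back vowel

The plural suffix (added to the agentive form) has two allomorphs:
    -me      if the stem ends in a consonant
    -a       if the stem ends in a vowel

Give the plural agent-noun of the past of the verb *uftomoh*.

uftomohtowopme

The final sound of *uftomoh* is /h/, which is a voiceless consonant, so the past-tense suffix is -tow, giving *uftomohtow*.
Since the last vowel of the past-tense form *uftomohtow* is /o/ (a back vowel), it takes -op, giving *uftomohtowop*.
The agentive form *uftomohtowop*: final sound = /p/, a consonant → -me → *uftomohtowopme*.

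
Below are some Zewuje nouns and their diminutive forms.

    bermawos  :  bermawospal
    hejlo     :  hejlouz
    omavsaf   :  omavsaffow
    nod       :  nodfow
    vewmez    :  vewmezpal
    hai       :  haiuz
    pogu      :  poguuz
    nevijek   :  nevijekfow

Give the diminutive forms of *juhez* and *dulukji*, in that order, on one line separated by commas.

juhezpal, dulukjiuz

The alternation tracks the final sound of the stem — -pal when the stem ends in a sibilant (*bermawos*, *vewmez*); -fow when the stem ends in a non-sibilant consonant (*omavsaf*, *nod*, *nevijek*); -uz when the stem ends in a vowel (*hejlo*, *hai*, *pogu*).
The final sound of *juhez* is /z/, which is a sibilant, so the suffix is -pal, giving *juhezpal*.
*dulukji*: final sound = /i/, a vowel → -uz → *dulukjiuz*.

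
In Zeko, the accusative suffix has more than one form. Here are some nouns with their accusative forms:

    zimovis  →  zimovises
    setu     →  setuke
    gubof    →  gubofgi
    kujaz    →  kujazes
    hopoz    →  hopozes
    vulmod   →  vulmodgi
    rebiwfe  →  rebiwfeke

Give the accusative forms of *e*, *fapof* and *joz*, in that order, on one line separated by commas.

eke, fapofgi, jozes

The suffix is conditioned by the final sound: -es when the stem ends in a sibilant (*zimovis*, *kujaz*, *hopoz*); -gi when the stem ends in a non-sibilant consonant (*gubof*, *vulmod*); -ke when the stem ends in a vowel (*setu*, *rebiwfe*).
The final sound of *e* is /e/, which is a vowel, so the suffix is -ke, giving *eke*.
The final sound of *fapof* is /f/, which is a non-sibilant consonant, so the suffix is -gi, giving *fapofgi*.
The final sound of *joz* is /z/, which is a sibilant, so the suffix is -es, giving *jozes*.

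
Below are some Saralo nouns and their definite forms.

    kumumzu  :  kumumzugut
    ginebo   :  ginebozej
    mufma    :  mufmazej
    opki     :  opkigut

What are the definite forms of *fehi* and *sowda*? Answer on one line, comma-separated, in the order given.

Looking at the last vowel of each stem: -gut when the last vowel of the stem is a high vowel (*kumumzu*, *opki*); -zej when the last vowel of the stem is a non-high vowel (*ginebo*, *mufma*).
*fehi* — last vowel /i/ (a high vowel) → -gut → *fehigut*.
*sowda* — last vowel /a/ (a non-high vowel) → -zej → *sowdazej*.

fehigut, sowdazej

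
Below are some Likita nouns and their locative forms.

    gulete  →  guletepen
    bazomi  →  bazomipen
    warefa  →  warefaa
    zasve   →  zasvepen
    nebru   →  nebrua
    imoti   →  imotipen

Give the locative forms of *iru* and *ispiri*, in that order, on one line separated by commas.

Looking at the last vowel of each stem: -pen when the last vowel of the stem is a front vowel (*gulete*, *bazomi*, *zasve*, *imoti*); -a when the last vowel of the stem is a back vowel (*warefa*, *nebru*).
*iru* — last vowel /u/ (a back vowel) → -a → *irua*.
Since the last vowel of *ispiri* is /i/ (a front vowel), it takes -pen, giving *ispiripen*.

irua, ispiripen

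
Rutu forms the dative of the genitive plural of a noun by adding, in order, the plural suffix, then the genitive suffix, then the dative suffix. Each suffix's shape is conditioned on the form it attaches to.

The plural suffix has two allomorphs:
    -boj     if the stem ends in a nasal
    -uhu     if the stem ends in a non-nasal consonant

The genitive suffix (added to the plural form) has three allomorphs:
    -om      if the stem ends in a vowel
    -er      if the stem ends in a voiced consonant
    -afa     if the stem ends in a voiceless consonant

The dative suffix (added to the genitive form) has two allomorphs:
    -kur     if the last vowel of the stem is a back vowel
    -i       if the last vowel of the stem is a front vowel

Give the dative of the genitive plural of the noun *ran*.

*ran*: final consonant = /n/, a nasal → -boj → *ranboj*.
The plural form *ranboj*: final sound = /j/, a voiced consonant → -er → *ranbojer*.
The genitive form *ranbojer*: last vowel = /e/, a front vowel → -i → *ranbojeri*.

ranbojeri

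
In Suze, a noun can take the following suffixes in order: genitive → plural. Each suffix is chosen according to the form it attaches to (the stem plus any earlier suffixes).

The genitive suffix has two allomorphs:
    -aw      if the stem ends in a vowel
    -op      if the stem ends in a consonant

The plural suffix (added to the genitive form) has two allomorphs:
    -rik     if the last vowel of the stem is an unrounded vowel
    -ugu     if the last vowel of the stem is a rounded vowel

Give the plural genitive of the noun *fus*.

*fus*: final sound = /s/, a consonant → -op → *fusop*.
The genitive form *fusop*: last vowel = /o/, a rounded vowel → -ugu → *fusopugu*.

fusopugu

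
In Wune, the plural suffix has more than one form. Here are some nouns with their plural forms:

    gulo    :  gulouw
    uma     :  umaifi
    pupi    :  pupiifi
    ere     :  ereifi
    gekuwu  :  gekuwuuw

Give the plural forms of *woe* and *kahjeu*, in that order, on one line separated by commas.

woeifi, kahjeuuw

Looking at the last vowel of each stem: -uw when the last vowel of the stem is a rounded vowel (*gulo*, *gekuwu*); -ifi when the last vowel of the stem is an unrounded vowel (*uma*, *pupi*, *ere*).
The last vowel of *woe* is /e/, which is an unrounded vowel, so the suffix is -ifi, giving *woeifi*.
Since the last vowel of *kahjeu* is /u/ (a rounded vowel), it takes -uw, giving *kahjeuuw*.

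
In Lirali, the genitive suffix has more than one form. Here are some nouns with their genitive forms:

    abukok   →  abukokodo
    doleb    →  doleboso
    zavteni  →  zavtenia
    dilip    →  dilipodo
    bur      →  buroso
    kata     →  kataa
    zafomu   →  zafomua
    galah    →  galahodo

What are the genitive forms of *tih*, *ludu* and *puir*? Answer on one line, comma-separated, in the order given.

The alternation tracks the final sound of the stem — -odo when the stem ends in a voiceless consonant (*abukok*, *dilip*, *galah*); -oso when the stem ends in a voiced consonant (*doleb*, *bur*); -a when the stem ends in a vowel (*zavteni*, *kata*, *zafomu*).
*tih* — final sound /h/ (a voiceless consonant) → -odo → *tihodo*.
Since the final sound of *ludu* is /u/ (a vowel), it takes -a, giving *ludua*.
Since the final sound of *puir* is /r/ (a voiced consonant), it takes -oso, giving *puiroso*.

tihodo, ludua, puiroso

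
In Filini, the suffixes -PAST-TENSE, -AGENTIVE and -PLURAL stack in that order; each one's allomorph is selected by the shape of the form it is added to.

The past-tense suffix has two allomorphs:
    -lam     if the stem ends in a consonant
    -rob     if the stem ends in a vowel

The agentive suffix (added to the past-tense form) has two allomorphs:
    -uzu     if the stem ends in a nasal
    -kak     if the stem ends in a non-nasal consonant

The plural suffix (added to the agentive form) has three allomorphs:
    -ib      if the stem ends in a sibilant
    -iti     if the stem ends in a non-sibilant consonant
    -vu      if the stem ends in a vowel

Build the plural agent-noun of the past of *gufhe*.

*gufhe*: final sound = /e/, a vowel → -rob → *gufherob*.
The final consonant of the past-tense form *gufherob* is /b/, which is non-nasal, so the agentive suffix is -kak, giving *gufherobkak*.
The final sound of the agentive form *gufherobkak* is /k/, which is a non-sibilant consonant, so the plural suffix is -iti, giving *gufherobkakiti*.

gufherobkakiti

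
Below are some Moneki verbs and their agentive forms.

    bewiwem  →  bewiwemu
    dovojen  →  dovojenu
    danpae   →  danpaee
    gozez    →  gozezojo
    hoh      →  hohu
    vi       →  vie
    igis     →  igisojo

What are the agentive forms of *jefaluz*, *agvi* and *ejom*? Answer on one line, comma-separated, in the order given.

Looking at the final sound of each stem: -ojo when the stem ends in a sibilant (*gozez*, *igis*); -u when the stem ends in a non-sibilant consonant (*bewiwem*, *dovojen*, *hoh*); -e when the stem ends in a vowel (*danpae*, *vi*).
*jefaluz* — final sound /z/ (a sibilant) → -ojo → *jefaluzojo*.
*agvi*: final sound = /i/, a vowel → -e → *agvie*.
*ejom*: final sound = /m/, a non-sibilant consonant → -u → *ejomu*.

jefaluzojo, agvie, ejomu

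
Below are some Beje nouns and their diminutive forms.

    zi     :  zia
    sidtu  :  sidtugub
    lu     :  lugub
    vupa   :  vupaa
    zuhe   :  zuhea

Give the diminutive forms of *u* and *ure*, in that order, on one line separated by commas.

ugub, urea

The suffix is conditioned by the last vowel: -gub when the last vowel of the stem is a rounded vowel (*sidtu*, *lu*); -a when the last vowel of the stem is an unrounded vowel (*zi*, *vupa*, *zuhe*).
The last vowel of *u* is /u/, which is a rounded vowel, so the suffix is -gub, giving *ugub*.
*ure* — last vowel /e/ (an unrounded vowel) → -a → *urea*.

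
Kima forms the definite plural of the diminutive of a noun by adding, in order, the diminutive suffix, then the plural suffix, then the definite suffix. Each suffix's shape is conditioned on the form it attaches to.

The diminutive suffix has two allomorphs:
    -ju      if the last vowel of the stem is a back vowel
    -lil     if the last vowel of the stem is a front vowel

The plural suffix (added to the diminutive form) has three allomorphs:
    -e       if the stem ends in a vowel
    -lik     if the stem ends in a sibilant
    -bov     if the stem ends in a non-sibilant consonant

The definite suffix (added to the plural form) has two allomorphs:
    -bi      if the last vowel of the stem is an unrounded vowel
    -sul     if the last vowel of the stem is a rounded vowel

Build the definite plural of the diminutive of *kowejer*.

kowejerlilbovsul

Since the last vowel of *kowejer* is /e/ (a front vowel), it takes -lil, giving *kowejerlil*.
The final sound of the diminutive form *kowejerlil* is /l/, which is a non-sibilant consonant, so the plural suffix is -bov, giving *kowejerlilbov*.
Since the last vowel of the plural form *kowejerlilbov* is /o/ (a rounded vowel), it takes -sul, giving *kowejerlilbovsul*.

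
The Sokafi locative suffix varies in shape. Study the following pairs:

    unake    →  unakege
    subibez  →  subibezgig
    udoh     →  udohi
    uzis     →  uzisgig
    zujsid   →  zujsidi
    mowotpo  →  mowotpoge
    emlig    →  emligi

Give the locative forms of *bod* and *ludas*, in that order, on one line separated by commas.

The pattern is sibilance of the final sound: -gig when the stem ends in a sibilant (*subibez*, *uzis*); -i when the stem ends in a non-sibilant consonant (*udoh*, *zujsid*, *emlig*); -ge when the stem ends in a vowel (*unake*, *mowotpo*).
The final sound of *bod* is /d/, which is a non-sibilant consonant, so the suffix is -i, giving *bodi*.
Since the final sound of *ludas* is /s/ (a sibilant), it takes -gig, giving *ludasgig*.

bodi, ludasgig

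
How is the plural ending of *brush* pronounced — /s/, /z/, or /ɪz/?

/ɪz/

The stem *brush* ends in a sibilant (/s, z, ʃ, ʒ, tʃ, dʒ/).
The plural suffix surfaces as /ɪz/ after sibilants, /s/ after other voiceless consonants, and /z/ after other voiced sounds.
So the plural -s on *brush* is pronounced /ɪz/.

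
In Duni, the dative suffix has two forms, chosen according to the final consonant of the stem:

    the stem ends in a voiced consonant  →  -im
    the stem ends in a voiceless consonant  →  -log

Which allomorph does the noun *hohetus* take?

The final consonant of *hohetus* is /s/, which is voiceless, so the suffix is -log.

-log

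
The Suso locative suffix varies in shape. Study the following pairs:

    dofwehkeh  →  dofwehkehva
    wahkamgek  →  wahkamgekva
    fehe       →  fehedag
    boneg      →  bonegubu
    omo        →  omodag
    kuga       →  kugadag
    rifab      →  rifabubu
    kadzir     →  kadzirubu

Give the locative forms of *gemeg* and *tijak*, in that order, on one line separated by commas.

gemegubu, tijakva

The suffix is conditioned by the final sound: -va when the stem ends in a voiceless consonant (*dofwehkeh*, *wahkamgek*); -ubu when the stem ends in a voiced consonant (*boneg*, *rifab*, *kadzir*); -dag when the stem ends in a vowel (*fehe*, *omo*, *kuga*).
The final sound of *gemeg* is /g/, which is a voiced consonant, so the suffix is -ubu, giving *gemegubu*.
Since the final sound of *tijak* is /k/ (a voiceless consonant), it takes -va, giving *tijakva*.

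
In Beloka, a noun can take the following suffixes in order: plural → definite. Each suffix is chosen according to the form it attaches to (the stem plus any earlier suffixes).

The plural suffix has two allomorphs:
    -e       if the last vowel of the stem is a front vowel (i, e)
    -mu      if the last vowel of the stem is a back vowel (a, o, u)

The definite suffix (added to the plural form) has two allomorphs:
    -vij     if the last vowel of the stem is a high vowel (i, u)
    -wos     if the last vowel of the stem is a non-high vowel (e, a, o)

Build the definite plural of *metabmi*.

metabmiewos

*metabmi* — last vowel /i/ (a front vowel) → -e → *metabmie*.
The last vowel of the plural form *metabmie* is /e/, which is a non-high vowel, so the definite suffix is -wos, giving *metabmiewos*.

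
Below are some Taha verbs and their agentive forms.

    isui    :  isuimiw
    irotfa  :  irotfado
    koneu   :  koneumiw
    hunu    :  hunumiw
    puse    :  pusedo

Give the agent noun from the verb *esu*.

esumiw

The pattern is height harmony: -miw when the last vowel of the stem is a high vowel (*isui*, *koneu*, *hunu*); -do when the last vowel of the stem is a non-high vowel (*irotfa*, *puse*).
*esu* — last vowel /u/ (a high vowel) → -miw → *esumiw*.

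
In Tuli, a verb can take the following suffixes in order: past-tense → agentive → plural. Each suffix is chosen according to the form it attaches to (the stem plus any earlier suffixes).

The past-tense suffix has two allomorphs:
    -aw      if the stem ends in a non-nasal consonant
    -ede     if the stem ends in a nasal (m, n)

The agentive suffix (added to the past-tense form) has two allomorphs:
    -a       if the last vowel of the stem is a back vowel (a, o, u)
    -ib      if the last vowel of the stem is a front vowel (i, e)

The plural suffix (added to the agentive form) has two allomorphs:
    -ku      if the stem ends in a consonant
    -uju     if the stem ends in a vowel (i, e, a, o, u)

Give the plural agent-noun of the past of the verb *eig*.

eigawauju

*eig*: final consonant = /g/, non-nasal → -aw → *eigaw*.
The last vowel of the past-tense form *eigaw* is /a/, which is a back vowel, so the agentive suffix is -a, giving *eigawa*.
The agentive form *eigawa* — final sound /a/ (a vowel) → -uju → *eigawauju*.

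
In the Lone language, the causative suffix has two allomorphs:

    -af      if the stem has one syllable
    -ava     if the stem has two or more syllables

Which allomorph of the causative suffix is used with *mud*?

-af

*mud* (one syllable) → -af.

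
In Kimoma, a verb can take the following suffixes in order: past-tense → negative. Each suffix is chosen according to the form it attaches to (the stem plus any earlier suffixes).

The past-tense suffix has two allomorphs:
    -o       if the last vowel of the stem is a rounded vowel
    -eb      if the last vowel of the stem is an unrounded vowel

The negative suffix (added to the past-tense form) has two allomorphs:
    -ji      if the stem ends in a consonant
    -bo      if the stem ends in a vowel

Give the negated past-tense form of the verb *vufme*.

Since the last vowel of *vufme* is /e/ (an unrounded vowel), it takes -eb, giving *vufmeeb*.
The past-tense form *vufmeeb* — final sound /b/ (a consonant) → -ji → *vufmeebji*.

vufmeebji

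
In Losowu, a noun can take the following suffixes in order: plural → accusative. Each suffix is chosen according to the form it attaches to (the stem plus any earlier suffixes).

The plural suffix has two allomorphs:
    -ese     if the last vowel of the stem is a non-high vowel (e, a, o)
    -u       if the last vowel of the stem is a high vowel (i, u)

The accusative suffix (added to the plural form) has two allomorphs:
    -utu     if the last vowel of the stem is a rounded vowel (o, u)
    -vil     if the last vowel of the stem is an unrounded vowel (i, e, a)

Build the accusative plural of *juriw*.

juriwuutu

The last vowel of *juriw* is /i/, which is a high vowel, so the plural suffix is -u, giving *juriwu*.
The plural form *juriwu* — last vowel /u/ (a rounded vowel) → -utu → *juriwuutu*.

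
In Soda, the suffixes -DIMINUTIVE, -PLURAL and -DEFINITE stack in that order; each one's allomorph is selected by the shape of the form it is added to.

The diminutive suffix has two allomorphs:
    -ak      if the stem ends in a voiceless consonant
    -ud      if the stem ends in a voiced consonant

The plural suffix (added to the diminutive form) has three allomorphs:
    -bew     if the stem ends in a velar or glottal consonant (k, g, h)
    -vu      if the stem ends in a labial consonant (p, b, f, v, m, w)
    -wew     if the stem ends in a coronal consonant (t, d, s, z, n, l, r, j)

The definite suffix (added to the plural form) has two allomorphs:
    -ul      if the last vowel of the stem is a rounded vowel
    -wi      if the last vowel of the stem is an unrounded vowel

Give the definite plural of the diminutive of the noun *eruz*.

eruzudwewwi

*eruz*: final consonant = /z/, voiced → -ud → *eruzud*.
The final consonant of the diminutive form *eruzud* is /d/, which is coronal, so the plural suffix is -wew, giving *eruzudwew*.
The plural form *eruzudwew* — last vowel /e/ (an unrounded vowel) → -wi → *eruzudwewwi*.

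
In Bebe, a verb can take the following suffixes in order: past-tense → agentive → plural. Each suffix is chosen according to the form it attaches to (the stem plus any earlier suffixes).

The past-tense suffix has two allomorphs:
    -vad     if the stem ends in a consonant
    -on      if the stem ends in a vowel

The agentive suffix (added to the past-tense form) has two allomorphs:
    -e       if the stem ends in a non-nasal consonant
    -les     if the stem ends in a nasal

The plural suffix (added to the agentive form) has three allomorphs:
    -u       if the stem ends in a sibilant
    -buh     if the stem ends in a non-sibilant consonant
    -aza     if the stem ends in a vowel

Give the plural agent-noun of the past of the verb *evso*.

evsoonlesu

Since the final sound of *evso* is /o/ (a vowel), it takes -on, giving *evsoon*.
The past-tense form *evsoon*: final consonant = /n/, a nasal → -les → *evsoonles*.
The agentive form *evsoonles* — final sound /s/ (a sibilant) → -u → *evsoonlesu*.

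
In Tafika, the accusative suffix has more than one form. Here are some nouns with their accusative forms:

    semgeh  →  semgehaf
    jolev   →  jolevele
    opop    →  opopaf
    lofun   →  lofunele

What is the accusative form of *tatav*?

tatavele

The alternation tracks the final consonant of the stem — -af when the stem ends in a voiceless consonant (*semgeh*, *opop*); -ele when the stem ends in a voiced consonant (*jolev*, *lofun*).
Since the final consonant of *tatav* is /v/ (voiced), it takes -ele, giving *tatavele*.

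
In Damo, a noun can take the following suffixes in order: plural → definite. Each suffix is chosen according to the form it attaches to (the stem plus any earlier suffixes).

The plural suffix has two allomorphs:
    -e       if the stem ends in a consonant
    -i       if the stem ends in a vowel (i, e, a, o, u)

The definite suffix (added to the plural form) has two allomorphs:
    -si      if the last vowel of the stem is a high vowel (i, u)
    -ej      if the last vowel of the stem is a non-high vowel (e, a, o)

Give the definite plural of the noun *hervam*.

*hervam* — final sound /m/ (a consonant) → -e → *hervame*.
The plural form *hervame*: last vowel = /e/, a non-high vowel → -ej → *hervameej*.

hervameej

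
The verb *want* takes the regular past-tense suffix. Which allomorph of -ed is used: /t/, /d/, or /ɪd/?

/ɪd/

The stem *want* ends in /t/ or /d/.
The -ed suffix is realized as /ɪd/ after /t, d/; as /t/ after other voiceless consonants; and as /d/ after other voiced sounds.
So -ed on *want* is pronounced /ɪd/.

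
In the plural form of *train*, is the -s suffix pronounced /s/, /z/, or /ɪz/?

The stem *train* ends in a voiced non-sibilant sound.
The plural suffix surfaces as /ɪz/ after sibilants, /s/ after other voiceless consonants, and /z/ after other voiced sounds.
So the plural -s on *train* is pronounced /z/.

/z/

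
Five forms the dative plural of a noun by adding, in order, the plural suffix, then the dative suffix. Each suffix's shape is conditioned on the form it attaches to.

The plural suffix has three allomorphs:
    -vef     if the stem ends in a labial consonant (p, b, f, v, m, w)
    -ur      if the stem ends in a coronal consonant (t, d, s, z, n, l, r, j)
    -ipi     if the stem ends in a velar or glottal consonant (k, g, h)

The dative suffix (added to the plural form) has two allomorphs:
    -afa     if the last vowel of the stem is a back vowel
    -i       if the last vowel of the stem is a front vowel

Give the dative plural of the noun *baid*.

*baid*: final consonant = /d/, coronal → -ur → *baidur*.
Since the last vowel of the plural form *baidur* is /u/ (a back vowel), it takes -afa, giving *baidurafa*.

baidurafa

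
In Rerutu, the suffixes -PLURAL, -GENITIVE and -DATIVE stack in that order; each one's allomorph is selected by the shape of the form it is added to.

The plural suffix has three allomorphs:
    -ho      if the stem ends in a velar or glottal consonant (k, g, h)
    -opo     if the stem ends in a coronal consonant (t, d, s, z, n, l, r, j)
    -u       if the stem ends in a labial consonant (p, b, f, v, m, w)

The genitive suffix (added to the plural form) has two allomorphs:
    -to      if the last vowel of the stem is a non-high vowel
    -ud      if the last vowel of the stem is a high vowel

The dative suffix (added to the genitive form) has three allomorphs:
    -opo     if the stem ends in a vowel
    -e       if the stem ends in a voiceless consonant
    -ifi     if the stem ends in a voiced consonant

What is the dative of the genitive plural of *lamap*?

Since the final consonant of *lamap* is /p/ (labial), it takes -u, giving *lamapu*.
The plural form *lamapu* — last vowel /u/ (a high vowel) → -ud → *lamapuud*.
The final sound of the genitive form *lamapuud* is /d/, which is a voiced consonant, so the dative suffix is -ifi, giving *lamapuudifi*.

lamapuudifi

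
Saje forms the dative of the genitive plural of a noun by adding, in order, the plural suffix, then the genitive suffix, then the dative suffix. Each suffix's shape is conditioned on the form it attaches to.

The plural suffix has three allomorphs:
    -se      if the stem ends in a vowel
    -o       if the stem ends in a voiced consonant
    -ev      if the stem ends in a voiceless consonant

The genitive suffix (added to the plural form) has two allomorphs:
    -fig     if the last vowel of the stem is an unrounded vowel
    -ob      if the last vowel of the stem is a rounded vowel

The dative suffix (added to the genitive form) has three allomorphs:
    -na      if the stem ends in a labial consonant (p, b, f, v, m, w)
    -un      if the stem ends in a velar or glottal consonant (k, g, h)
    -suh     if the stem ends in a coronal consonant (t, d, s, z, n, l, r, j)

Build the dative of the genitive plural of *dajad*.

dajadoobna

The final sound of *dajad* is /d/, which is a voiced consonant, so the plural suffix is -o, giving *dajado*.
The plural form *dajado*: last vowel = /o/, a rounded vowel → -ob → *dajadoob*.
The final consonant of the genitive form *dajadoob* is /b/, which is labial, so the dative suffix is -na, giving *dajadoobna*.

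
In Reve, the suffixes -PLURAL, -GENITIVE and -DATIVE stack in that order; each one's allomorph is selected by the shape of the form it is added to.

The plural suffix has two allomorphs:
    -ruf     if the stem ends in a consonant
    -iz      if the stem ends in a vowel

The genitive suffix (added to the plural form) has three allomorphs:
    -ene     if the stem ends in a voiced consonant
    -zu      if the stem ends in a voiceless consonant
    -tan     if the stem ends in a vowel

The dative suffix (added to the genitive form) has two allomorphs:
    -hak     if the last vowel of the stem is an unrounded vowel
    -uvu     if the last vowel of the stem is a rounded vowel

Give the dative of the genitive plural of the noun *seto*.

setoizenehak

The final sound of *seto* is /o/, which is a vowel, so the plural suffix is -iz, giving *setoiz*.
Since the final sound of the plural form *setoiz* is /z/ (a voiced consonant), it takes -ene, giving *setoizene*.
The genitive form *setoizene* — last vowel /e/ (an unrounded vowel) → -hak → *setoizenehak*.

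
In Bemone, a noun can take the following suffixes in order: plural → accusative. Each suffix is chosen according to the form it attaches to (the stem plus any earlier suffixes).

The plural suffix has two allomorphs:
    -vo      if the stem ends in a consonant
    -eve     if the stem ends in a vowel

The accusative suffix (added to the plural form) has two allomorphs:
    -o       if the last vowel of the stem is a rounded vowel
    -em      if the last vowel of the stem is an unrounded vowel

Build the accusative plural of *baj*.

The final sound of *baj* is /j/, which is a consonant, so the plural suffix is -vo, giving *bajvo*.
Since the last vowel of the plural form *bajvo* is /o/ (a rounded vowel), it takes -o, giving *bajvoo*.

bajvoo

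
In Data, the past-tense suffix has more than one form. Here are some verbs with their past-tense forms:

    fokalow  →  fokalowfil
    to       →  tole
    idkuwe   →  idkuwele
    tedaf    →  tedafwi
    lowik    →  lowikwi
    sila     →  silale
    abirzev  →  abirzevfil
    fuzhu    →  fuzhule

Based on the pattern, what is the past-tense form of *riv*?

Looking at the final sound of each stem: -wi when the stem ends in a voiceless consonant (*tedaf*, *lowik*); -fil when the stem ends in a voiced consonant (*fokalow*, *abirzev*); -le when the stem ends in a vowel (*to*, *idkuwe*, *sila*, *fuzhu*).
Since the final sound of *riv* is /v/ (a voiced consonant), it takes -fil, giving *rivfil*.

rivfil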